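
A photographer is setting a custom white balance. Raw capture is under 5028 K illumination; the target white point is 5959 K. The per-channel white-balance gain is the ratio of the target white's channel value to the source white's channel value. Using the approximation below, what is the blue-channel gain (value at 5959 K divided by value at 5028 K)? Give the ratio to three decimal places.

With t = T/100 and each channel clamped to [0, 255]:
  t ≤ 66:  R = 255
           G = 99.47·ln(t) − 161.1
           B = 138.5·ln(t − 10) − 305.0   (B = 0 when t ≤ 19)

1.139

At 5028 K (t = 50.28):
  B = 138.5·ln(50.28 − 10) − 305.0 = 138.5·ln 40.28 − 305.0 = 138.5·3.6959 − 305.0 = 206.876.
At 5959 K (t = 59.59):
  B = 138.5·ln(59.59 − 10) − 305.0 = 138.5·ln 49.59 − 305.0 = 138.5·3.9038 − 305.0 = 235.675.
Gain = 235.675 / 206.876 = 1.1392 → 1.139.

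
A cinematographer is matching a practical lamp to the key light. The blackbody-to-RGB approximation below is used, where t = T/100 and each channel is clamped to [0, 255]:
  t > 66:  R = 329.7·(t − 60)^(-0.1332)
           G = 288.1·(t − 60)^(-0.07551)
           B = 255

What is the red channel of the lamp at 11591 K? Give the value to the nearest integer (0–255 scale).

t = 11591/100 = 115.91; the t > 66 branch applies.
R = 329.7·(115.91 − 60)^(-0.1332) = 329.7·55.91^(-0.1332) = 329.7·0.58511 = 192.909.
Rounded: 193.

193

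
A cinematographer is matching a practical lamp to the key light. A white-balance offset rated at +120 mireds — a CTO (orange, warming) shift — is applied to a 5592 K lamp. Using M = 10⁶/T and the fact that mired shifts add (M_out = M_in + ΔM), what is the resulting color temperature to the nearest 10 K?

3350 K

M_in = 10⁶/5592 = 178.83 mireds.
M_out = 178.83 + (+120) = 298.83 mireds.
T_out = 10⁶/298.83 = 3346.4 K → 3350 K.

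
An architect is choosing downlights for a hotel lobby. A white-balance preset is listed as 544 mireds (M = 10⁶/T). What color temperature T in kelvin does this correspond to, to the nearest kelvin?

T = 10⁶ / 544 = 1838.24 K → 1838 K.

1838 K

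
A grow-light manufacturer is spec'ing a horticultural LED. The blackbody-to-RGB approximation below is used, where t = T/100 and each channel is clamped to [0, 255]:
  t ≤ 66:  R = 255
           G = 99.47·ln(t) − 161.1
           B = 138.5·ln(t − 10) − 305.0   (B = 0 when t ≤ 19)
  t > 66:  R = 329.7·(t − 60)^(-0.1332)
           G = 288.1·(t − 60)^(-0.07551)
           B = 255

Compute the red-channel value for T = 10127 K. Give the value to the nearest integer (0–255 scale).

201

t = 10127/100 = 101.27; the t > 66 branch applies.
R = 329.7·(101.27 − 60)^(-0.1332) = 329.7·41.27^(-0.1332) = 329.7·0.60925 = 200.871.
Rounded: 201.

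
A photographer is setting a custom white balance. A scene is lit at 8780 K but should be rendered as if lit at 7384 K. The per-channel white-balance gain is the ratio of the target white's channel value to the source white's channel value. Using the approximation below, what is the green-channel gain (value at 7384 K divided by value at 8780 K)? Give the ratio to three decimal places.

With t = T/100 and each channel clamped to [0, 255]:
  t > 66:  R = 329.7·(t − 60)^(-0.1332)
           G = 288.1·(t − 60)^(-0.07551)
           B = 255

At 8780 K (t = 87.8):
  G = 288.1·(87.8 − 60)^(-0.07551) = 288.1·27.8^(-0.07551) = 288.1·0.77797 = 224.132.
At 7384 K (t = 73.84):
  G = 288.1·(73.84 − 60)^(-0.07551) = 288.1·13.84^(-0.07551) = 288.1·0.82004 = 236.252.
Gain = 236.252 / 224.132 = 1.0541 → 1.054.

1.054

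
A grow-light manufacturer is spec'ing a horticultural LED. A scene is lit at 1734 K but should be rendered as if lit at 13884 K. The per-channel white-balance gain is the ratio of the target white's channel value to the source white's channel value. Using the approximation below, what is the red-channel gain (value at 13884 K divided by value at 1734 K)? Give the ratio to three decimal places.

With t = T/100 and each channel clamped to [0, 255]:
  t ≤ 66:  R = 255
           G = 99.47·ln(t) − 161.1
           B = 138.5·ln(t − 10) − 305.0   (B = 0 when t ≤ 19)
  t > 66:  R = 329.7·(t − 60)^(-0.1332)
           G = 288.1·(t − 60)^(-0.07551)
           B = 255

At 1734 K (t = 17.34):
  R = 255 by definition for t ≤ 66.
At 13884 K (t = 138.84):
  R = 329.7·(138.84 − 60)^(-0.1332) = 329.7·78.84^(-0.1332) = 329.7·0.55892 = 184.277.
Gain = 184.277 / 255.000 = 0.7227 → 0.723.

0.723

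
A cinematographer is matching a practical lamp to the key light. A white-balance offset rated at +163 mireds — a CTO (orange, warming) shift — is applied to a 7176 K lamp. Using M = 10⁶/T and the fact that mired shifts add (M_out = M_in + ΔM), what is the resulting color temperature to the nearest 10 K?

M_in = 10⁶/7176 = 139.35 mireds.
M_out = 139.35 + (+163) = 302.35 mireds.
T_out = 10⁶/302.35 = 3307.4 K → 3310 K.

3310 K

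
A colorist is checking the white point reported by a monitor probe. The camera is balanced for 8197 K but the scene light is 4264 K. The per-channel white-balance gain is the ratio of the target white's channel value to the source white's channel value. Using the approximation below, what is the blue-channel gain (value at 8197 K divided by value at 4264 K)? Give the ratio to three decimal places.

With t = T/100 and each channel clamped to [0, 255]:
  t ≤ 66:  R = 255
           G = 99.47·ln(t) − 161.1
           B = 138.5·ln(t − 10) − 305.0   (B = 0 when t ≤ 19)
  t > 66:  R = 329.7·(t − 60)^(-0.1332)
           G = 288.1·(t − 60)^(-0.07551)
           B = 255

At 4264 K (t = 42.64):
  B = 138.5·ln(42.64 − 10) − 305.0 = 138.5·ln 32.64 − 305.0 = 138.5·3.4855 − 305.0 = 177.747.
At 8197 K (t = 81.97):
  B = 255 by definition for t > 66.
Gain = 255.000 / 177.747 = 1.4346 → 1.435.

1.435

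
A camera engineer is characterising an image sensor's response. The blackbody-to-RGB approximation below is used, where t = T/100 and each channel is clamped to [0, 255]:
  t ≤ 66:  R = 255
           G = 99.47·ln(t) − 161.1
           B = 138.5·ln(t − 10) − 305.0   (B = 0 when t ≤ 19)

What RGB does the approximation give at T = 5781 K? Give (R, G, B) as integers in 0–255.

t = 5781/100 = 57.81; the t ≤ 66 branch applies.
R = 255 by definition for t ≤ 66.
G = 99.47·ln 57.81 − 161.1 = 99.47·4.0572 − 161.1 = 242.466.
B = 138.5·ln(57.81 − 10) − 305.0 = 138.5·ln 47.81 − 305.0 = 138.5·3.8672 − 305.0 = 230.612.
Rounded: (255, 242, 231).

(255, 242, 231)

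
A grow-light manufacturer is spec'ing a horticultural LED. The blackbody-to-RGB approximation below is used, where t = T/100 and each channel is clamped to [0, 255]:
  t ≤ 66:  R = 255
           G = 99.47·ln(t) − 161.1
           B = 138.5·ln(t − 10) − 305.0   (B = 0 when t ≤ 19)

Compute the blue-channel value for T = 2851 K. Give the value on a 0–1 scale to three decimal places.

t = 2851/100 = 28.51; the t ≤ 66 branch applies.
B = 138.5·ln(28.51 − 10) − 305.0 = 138.5·ln 18.51 − 305.0 = 138.5·2.9183 − 305.0 = 99.186.
On a 0–1 scale: 99.186/255 = 0.3890 → 0.389.

0.389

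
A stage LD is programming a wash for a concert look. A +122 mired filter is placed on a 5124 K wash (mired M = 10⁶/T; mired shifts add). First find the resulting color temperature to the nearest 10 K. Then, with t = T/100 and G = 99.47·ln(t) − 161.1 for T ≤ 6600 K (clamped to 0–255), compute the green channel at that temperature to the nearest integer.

182

M_in = 10⁶/5124 = 195.16; M_out = 195.16 + (+122) = 317.16.
T_out = 10⁶/317.16 = 3153.0 K → 3150 K; t = 31.5.
G = 99.47·ln 31.5 − 161.1 = 99.47·3.4500 − 161.1 = 182.070.
Rounded: 182.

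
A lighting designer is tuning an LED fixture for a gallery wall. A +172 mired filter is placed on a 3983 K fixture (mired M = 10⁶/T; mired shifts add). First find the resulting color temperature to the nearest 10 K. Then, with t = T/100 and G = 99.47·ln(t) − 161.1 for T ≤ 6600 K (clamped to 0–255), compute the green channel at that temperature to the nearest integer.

M_in = 10⁶/3983 = 251.07; M_out = 251.07 + (+172) = 423.07.
T_out = 10⁶/423.07 = 2363.7 K → 2360 K; t = 23.6.
G = 99.47·ln 23.6 − 161.1 = 99.47·3.1612 − 161.1 = 153.349.
Rounded: 153.

153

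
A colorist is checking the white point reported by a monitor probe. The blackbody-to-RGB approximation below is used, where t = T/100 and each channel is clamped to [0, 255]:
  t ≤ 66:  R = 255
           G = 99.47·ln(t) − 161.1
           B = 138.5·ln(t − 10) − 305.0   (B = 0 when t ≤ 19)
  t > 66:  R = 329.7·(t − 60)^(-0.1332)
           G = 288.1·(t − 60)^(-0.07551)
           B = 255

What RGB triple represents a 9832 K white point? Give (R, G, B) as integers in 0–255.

t = 9832/100 = 98.32; the t > 66 branch applies.
R = 329.7·(98.32 − 60)^(-0.1332) = 329.7·38.32^(-0.1332) = 329.7·0.61530 = 202.865.
G = 288.1·(98.32 − 60)^(-0.07551) = 288.1·38.32^(-0.07551) = 288.1·0.75934 = 218.765.
B = 255 by definition for t > 66.
Rounded: (203, 219, 255).

(203, 219, 255)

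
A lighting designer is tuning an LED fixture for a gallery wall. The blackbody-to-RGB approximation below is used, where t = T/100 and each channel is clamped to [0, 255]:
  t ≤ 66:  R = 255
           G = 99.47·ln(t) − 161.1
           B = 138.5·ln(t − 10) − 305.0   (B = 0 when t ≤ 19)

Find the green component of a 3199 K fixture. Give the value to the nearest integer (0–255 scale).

t = 3199/100 = 31.99; the t ≤ 66 branch applies.
G = 99.47·ln 31.99 − 161.1 = 99.47·3.4654 − 161.1 = 183.606.
Rounded: 184.

184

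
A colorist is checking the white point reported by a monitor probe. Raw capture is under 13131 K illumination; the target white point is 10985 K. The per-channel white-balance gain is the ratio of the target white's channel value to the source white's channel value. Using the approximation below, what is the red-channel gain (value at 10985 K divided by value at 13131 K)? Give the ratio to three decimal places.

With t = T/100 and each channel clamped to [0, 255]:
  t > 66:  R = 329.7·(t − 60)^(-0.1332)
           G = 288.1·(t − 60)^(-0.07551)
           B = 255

1.049

At 13131 K (t = 131.31):
  R = 329.7·(131.31 − 60)^(-0.1332) = 329.7·71.31^(-0.1332) = 329.7·0.56645 = 186.758.
At 10985 K (t = 109.85):
  R = 329.7·(109.85 − 60)^(-0.1332) = 329.7·49.85^(-0.1332) = 329.7·0.59412 = 195.880.
Gain = 195.880 / 186.758 = 1.0488 → 1.049.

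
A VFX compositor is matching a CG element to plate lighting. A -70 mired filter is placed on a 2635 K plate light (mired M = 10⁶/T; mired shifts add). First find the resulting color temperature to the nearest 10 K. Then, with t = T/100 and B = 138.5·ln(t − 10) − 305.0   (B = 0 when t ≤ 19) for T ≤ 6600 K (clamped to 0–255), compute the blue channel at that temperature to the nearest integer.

M_in = 10⁶/2635 = 379.51; M_out = 379.51 + (-70) = 309.51.
T_out = 10⁶/309.51 = 3230.9 K → 3230 K; t = 32.3.
B = 138.5·ln(32.3 − 10) − 305.0 = 138.5·ln 22.3 − 305.0 = 138.5·3.1046 − 305.0 = 124.985.
Rounded: 125.

125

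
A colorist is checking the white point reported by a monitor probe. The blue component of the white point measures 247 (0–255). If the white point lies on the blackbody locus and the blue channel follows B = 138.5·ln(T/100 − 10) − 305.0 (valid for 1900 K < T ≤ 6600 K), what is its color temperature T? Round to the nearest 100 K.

6400 K

ln(t − 10) = (247 + 305.0) / 138.5 = 3.9856.
t − 10 = e^3.9856 = 53.815, so t = 63.815.
T = 100·t = 6382 K → 6400 K to the nearest 100 K.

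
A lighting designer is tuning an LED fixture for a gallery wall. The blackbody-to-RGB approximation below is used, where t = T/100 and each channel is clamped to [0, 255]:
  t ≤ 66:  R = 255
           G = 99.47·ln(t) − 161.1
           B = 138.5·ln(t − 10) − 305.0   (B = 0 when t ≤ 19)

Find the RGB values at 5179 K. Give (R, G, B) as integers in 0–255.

t = 5179/100 = 51.79; the t ≤ 66 branch applies.
R = 255 by definition for t ≤ 66.
G = 99.47·ln 51.79 − 161.1 = 99.47·3.9472 − 161.1 = 231.528.
B = 138.5·ln(51.79 − 10) − 305.0 = 138.5·ln 41.79 − 305.0 = 138.5·3.7327 − 305.0 = 211.973.
Rounded: (255, 232, 212).

(255, 232, 212)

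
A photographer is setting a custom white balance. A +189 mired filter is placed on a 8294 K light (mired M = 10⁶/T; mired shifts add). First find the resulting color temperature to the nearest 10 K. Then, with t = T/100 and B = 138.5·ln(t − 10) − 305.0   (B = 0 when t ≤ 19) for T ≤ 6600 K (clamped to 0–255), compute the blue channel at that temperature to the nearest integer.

125

M_in = 10⁶/8294 = 120.57; M_out = 120.57 + (+189) = 309.57.
T_out = 10⁶/309.57 = 3230.3 K → 3230 K; t = 32.3.
B = 138.5·ln(32.3 − 10) − 305.0 = 138.5·ln 22.3 − 305.0 = 138.5·3.1046 − 305.0 = 124.985.
Rounded: 125.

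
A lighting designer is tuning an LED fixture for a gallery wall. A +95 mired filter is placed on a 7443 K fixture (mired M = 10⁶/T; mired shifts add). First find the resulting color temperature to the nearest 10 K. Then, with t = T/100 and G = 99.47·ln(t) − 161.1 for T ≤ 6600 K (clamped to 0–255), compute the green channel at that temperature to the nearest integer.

214

M_in = 10⁶/7443 = 134.35; M_out = 134.35 + (+95) = 229.35.
T_out = 10⁶/229.35 = 4360.1 K → 4360 K; t = 43.6.
G = 99.47·ln 43.6 − 161.1 = 99.47·3.7751 − 161.1 = 214.405.
Rounded: 214.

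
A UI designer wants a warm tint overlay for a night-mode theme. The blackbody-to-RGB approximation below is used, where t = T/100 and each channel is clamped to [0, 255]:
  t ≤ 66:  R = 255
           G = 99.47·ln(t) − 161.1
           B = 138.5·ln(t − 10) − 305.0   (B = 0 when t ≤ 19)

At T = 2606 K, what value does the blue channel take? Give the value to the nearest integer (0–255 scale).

t = 2606/100 = 26.06; the t ≤ 66 branch applies.
B = 138.5·ln(26.06 − 10) − 305.0 = 138.5·ln 16.06 − 305.0 = 138.5·2.7763 − 305.0 = 79.522.
Rounded: 80.

80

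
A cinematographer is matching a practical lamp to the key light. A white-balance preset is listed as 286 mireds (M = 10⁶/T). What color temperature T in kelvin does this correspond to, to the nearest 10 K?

T = 10⁶ / 286 = 3496.50 K → 3500 K.

3500 K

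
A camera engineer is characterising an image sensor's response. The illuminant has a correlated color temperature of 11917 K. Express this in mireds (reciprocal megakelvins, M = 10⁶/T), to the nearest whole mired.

M = 10⁶ / 11917 = 83.914 → 84 mireds.

84 mireds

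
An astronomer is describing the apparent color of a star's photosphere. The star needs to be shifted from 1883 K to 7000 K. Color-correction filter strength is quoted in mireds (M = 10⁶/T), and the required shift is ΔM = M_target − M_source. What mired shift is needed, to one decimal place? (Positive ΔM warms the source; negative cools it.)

M_source = 10⁶/1883 = 531.067; M_target = 10⁶/7000 = 142.857.
ΔM = 142.857 − 531.067 = -388.210 → -388.2 mireds, a cooling shift.

-388.2 mireds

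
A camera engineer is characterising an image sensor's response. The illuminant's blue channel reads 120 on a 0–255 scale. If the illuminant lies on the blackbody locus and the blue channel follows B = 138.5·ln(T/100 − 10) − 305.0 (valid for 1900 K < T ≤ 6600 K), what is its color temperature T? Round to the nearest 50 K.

3150 K

ln(t − 10) = (120 + 305.0) / 138.5 = 3.0686.
t − 10 = e^3.0686 = 21.512, so t = 31.512.
T = 100·t = 3151 K → 3150 K to the nearest 50 K.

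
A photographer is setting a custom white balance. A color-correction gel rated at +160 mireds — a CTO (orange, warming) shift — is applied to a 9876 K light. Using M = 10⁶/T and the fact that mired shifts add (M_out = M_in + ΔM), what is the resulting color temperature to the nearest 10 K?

3830 K

M_in = 10⁶/9876 = 101.26 mireds.
M_out = 101.26 + (+160) = 261.26 mireds.
T_out = 10⁶/261.26 = 3827.7 K → 3830 K.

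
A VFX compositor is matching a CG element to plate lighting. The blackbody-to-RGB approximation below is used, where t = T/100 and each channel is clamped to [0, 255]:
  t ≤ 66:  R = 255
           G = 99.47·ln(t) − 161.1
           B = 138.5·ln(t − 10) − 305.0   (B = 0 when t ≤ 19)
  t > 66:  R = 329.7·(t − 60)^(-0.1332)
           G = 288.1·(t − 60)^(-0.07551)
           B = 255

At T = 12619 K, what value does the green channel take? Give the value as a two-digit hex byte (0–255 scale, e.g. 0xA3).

0xD2

t = 12619/100 = 126.19; the t > 66 branch applies.
G = 288.1·(126.19 − 60)^(-0.07551) = 288.1·66.19^(-0.07551) = 288.1·0.72864 = 209.921.
Rounded: 210; in hex, 0xD2.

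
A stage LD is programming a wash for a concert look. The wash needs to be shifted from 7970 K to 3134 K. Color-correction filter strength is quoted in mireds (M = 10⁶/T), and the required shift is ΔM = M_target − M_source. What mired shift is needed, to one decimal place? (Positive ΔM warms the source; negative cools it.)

M_source = 10⁶/7970 = 125.471; M_target = 10⁶/3134 = 319.081.
ΔM = 319.081 − 125.471 = 193.611 → +193.6 mireds, a warming shift.

+193.6 mireds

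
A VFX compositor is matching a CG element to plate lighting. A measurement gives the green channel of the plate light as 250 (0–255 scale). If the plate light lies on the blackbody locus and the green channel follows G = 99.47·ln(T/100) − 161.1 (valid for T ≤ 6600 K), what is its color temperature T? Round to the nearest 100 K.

ln t = (250 + 161.1) / 99.47 = 4.1329.
t = e^4.1329 = 62.359.
T = 100·t = 6236 K → 6200 K to the nearest 100 K.

6200 K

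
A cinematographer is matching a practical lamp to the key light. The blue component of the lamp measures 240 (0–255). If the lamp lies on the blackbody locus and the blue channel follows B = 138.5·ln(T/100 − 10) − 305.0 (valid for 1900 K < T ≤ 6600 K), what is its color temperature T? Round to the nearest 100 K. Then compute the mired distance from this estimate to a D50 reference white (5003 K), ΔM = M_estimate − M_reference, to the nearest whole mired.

-36 mireds

ln(t − 10) = (240 + 305.0) / 138.5 = 3.9350.
t − 10 = e^3.9350 = 51.163, so t = 61.163.
T = 100·t = 6116 K → 6100 K to the nearest 100 K.
M_estimate = 10⁶/6100 = 163.93; M_reference = 10⁶/5003 = 199.88.
ΔM = 163.93 − 199.88 = -35.95 → -36 mireds.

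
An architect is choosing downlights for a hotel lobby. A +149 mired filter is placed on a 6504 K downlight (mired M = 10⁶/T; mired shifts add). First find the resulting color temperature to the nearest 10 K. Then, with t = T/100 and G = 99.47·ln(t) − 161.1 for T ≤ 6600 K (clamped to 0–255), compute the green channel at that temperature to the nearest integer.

M_in = 10⁶/6504 = 153.75; M_out = 153.75 + (+149) = 302.75.
T_out = 10⁶/302.75 = 3303.0 K → 3300 K; t = 33.
G = 99.47·ln 33 − 161.1 = 99.47·3.4965 − 161.1 = 186.698.
Rounded: 187.

187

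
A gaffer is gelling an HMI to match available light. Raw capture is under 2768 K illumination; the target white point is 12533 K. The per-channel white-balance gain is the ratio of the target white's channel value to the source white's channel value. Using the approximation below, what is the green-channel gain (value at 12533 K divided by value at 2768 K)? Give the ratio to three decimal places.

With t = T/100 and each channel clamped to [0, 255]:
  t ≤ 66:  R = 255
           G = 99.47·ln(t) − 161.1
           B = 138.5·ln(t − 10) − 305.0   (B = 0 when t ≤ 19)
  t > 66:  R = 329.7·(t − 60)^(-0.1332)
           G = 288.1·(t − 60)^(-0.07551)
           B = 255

At 2768 K (t = 27.68):
  G = 99.47·ln 27.68 − 161.1 = 99.47·3.3207 − 161.1 = 169.211.
At 12533 K (t = 125.33):
  G = 288.1·(125.33 − 60)^(-0.07551) = 288.1·65.33^(-0.07551) = 288.1·0.72936 = 210.128.
Gain = 210.128 / 169.211 = 1.2418 → 1.242.

1.242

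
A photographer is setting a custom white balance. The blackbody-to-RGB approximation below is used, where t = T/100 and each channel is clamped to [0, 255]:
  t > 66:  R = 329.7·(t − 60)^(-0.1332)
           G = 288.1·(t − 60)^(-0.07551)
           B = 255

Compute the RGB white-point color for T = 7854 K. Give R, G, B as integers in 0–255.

R=223, G=231, B=255

t = 7854/100 = 78.54; the t > 66 branch applies.
R = 329.7·(78.54 − 60)^(-0.1332) = 329.7·18.54^(-0.1332) = 329.7·0.67778 = 223.464.
G = 288.1·(78.54 − 60)^(-0.07551) = 288.1·18.54^(-0.07551) = 288.1·0.80213 = 231.094.
B = 255 by definition for t > 66.
Rounded: (223, 231, 255).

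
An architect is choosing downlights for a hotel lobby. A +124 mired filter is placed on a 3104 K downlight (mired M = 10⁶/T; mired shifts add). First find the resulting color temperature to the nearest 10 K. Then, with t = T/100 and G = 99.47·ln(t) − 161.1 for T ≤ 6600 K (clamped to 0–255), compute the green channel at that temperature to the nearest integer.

148

M_in = 10⁶/3104 = 322.16; M_out = 322.16 + (+124) = 446.16.
T_out = 10⁶/446.16 = 2241.3 K → 2240 K; t = 22.4.
G = 99.47·ln 22.4 − 161.1 = 99.47·3.1091 − 161.1 = 148.158.
Rounded: 148.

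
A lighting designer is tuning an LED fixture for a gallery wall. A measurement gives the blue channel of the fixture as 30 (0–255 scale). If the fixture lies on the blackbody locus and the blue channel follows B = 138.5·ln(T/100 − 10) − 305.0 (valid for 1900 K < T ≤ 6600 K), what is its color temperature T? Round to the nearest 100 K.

ln(t − 10) = (30 + 305.0) / 138.5 = 2.4188.
t − 10 = e^2.4188 = 11.232, so t = 21.232.
T = 100·t = 2123 K → 2100 K to the nearest 100 K.

2100 K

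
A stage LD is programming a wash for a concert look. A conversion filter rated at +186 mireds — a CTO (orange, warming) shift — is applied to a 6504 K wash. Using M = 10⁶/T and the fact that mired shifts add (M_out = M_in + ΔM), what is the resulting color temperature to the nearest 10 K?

M_in = 10⁶/6504 = 153.75 mireds.
M_out = 153.75 + (+186) = 339.75 mireds.
T_out = 10⁶/339.75 = 2943.3 K → 2940 K.

2940 K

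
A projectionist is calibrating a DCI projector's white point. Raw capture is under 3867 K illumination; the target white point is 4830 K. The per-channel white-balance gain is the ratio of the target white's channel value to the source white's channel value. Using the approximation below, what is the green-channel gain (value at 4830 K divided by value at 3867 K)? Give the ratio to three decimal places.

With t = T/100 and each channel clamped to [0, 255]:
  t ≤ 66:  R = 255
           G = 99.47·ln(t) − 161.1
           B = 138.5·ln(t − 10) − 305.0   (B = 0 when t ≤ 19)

1.109

At 3867 K (t = 38.67):
  G = 99.47·ln 38.67 − 161.1 = 99.47·3.6551 − 161.1 = 202.469.
At 4830 K (t = 48.3):
  G = 99.47·ln 48.3 − 161.1 = 99.47·3.8774 − 161.1 = 224.588.
Gain = 224.588 / 202.469 = 1.1092 → 1.109.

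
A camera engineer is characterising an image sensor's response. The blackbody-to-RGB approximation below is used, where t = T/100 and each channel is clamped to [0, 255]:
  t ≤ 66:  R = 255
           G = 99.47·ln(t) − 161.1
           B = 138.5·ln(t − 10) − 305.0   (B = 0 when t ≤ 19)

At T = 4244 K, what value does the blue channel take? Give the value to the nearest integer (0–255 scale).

177

t = 4244/100 = 42.44; the t ≤ 66 branch applies.
B = 138.5·ln(42.44 − 10) − 305.0 = 138.5·ln 32.44 − 305.0 = 138.5·3.4794 − 305.0 = 176.896.
Rounded: 177.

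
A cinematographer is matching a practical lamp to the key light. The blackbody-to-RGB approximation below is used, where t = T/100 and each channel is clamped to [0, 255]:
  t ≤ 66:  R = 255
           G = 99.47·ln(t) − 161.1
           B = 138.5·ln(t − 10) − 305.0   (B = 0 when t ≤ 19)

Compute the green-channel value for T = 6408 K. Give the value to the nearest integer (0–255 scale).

253

t = 6408/100 = 64.08; the t ≤ 66 branch applies.
G = 99.47·ln 64.08 − 161.1 = 99.47·4.1601 − 161.1 = 252.708.
Rounded: 253.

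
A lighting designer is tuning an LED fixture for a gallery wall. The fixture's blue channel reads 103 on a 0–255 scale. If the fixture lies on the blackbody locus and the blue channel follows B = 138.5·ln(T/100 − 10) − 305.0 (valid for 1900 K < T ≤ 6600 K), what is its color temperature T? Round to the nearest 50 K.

2900 K

ln(t − 10) = (103 + 305.0) / 138.5 = 2.9458.
t − 10 = e^2.9458 = 19.027, so t = 29.027.
T = 100·t = 2903 K → 2900 K to the nearest 50 K.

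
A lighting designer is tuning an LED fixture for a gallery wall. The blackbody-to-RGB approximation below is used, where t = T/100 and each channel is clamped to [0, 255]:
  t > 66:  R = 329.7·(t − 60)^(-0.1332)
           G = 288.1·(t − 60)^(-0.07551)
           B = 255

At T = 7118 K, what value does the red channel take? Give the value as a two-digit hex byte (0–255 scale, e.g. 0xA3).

t = 7118/100 = 71.18; the t > 66 branch applies.
R = 329.7·(71.18 − 60)^(-0.1332) = 329.7·11.18^(-0.1332) = 329.7·0.72502 = 239.038.
Rounded: 239; in hex, 0xEF.

0xEF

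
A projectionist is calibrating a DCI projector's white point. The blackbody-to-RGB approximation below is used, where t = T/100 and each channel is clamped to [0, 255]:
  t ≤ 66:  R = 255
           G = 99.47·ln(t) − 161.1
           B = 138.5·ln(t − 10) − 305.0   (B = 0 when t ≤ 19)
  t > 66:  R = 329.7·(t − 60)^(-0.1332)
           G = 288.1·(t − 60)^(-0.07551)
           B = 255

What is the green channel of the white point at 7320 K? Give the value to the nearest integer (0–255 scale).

t = 7320/100 = 73.2; the t > 66 branch applies.
G = 288.1·(73.2 − 60)^(-0.07551) = 288.1·13.2^(-0.07551) = 288.1·0.82297 = 237.098.
Rounded: 237.

237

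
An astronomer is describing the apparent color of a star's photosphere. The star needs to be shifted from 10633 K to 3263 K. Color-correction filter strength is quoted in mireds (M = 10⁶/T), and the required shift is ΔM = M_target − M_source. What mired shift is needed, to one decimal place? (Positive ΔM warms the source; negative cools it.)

M_source = 10⁶/10633 = 94.047; M_target = 10⁶/3263 = 306.466.
ΔM = 306.466 − 94.047 = 212.420 → +212.4 mireds, a warming shift.

+212.4 mireds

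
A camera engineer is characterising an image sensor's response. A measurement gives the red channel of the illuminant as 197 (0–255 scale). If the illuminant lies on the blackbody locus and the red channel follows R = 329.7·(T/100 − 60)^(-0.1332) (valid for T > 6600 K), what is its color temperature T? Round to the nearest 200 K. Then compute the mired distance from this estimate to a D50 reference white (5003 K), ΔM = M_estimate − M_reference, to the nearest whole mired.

-107 mireds

(t − 60)^(-0.1332) = 197/329.7 = 0.59751.
t − 60 = 0.59751^(1/-0.1332) = 0.59751^(-7.508) = 47.761, so t = 107.761.
T = 100·t = 10776 K → 10800 K to the nearest 200 K.
M_estimate = 10⁶/10800 = 92.59; M_reference = 10⁶/5003 = 199.88.
ΔM = 92.59 − 199.88 = -107.29 → -107 mireds.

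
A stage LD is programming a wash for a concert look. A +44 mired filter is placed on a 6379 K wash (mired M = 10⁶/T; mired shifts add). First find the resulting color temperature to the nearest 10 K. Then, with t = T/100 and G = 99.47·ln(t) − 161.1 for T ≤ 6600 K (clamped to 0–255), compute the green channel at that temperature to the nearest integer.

M_in = 10⁶/6379 = 156.76; M_out = 156.76 + (+44) = 200.76.
T_out = 10⁶/200.76 = 4981.0 K → 4980 K; t = 49.8.
G = 99.47·ln 49.8 − 161.1 = 99.47·3.9080 − 161.1 = 227.630.
Rounded: 228.

228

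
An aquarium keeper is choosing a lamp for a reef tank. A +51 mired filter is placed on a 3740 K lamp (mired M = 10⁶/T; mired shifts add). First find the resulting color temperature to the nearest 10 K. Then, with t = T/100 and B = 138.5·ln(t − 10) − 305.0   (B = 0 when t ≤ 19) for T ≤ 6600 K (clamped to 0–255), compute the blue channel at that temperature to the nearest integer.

119

M_in = 10⁶/3740 = 267.38; M_out = 267.38 + (+51) = 318.38.
T_out = 10⁶/318.38 = 3140.9 K → 3140 K; t = 31.4.
B = 138.5·ln(31.4 − 10) − 305.0 = 138.5·ln 21.4 − 305.0 = 138.5·3.0634 − 305.0 = 119.280.
Rounded: 119.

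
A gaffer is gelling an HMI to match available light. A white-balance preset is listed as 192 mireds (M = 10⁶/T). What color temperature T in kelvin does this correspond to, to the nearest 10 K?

5210 K

T = 10⁶ / 192 = 5208.33 K → 5210 K.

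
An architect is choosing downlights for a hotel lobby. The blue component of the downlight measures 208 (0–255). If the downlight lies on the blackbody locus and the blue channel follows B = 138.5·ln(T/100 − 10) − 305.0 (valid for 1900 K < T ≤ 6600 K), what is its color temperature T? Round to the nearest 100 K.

5100 K

ln(t − 10) = (208 + 305.0) / 138.5 = 3.7040.
t − 10 = e^3.7040 = 40.608, so t = 50.608.
T = 100·t = 5061 K → 5100 K to the nearest 100 K.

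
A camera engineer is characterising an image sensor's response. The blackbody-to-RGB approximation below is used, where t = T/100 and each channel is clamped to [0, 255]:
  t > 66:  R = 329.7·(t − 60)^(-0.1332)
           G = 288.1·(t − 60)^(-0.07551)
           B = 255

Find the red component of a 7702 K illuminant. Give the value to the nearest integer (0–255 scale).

t = 7702/100 = 77.02; the t > 66 branch applies.
R = 329.7·(77.02 − 60)^(-0.1332) = 329.7·17.02^(-0.1332) = 329.7·0.68555 = 226.024.
Rounded: 226.

226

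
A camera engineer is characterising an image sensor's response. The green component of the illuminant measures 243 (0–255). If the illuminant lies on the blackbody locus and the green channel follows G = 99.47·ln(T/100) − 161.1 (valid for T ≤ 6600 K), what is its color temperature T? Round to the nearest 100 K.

ln t = (243 + 161.1) / 99.47 = 4.0625.
t = e^4.0625 = 58.121.
T = 100·t = 5812 K → 5800 K to the nearest 100 K.

5800 K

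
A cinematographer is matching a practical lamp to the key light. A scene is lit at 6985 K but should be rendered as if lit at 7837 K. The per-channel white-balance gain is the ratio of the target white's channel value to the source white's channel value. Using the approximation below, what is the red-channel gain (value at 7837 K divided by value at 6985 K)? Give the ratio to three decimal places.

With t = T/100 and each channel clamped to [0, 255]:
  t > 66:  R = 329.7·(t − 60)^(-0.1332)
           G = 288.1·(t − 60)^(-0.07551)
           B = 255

At 6985 K (t = 69.85):
  R = 329.7·(69.85 − 60)^(-0.1332) = 329.7·9.85^(-0.1332) = 329.7·0.73735 = 243.105.
At 7837 K (t = 78.37):
  R = 329.7·(78.37 − 60)^(-0.1332) = 329.7·18.37^(-0.1332) = 329.7·0.67861 = 223.738.
Gain = 223.738 / 243.105 = 0.9203 → 0.920.

0.920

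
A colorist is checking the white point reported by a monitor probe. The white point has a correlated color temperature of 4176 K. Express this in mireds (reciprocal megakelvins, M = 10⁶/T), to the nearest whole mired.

M = 10⁶ / 4176 = 239.464 → 239 mireds.

239 mireds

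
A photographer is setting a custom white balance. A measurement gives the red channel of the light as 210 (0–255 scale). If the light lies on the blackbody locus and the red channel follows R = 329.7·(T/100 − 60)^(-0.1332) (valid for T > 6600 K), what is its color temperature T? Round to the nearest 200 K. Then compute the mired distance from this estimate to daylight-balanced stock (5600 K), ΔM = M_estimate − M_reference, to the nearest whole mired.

-67 mireds

(t − 60)^(-0.1332) = 210/329.7 = 0.63694.
t − 60 = 0.63694^(1/-0.1332) = 0.63694^(-7.508) = 29.561, so t = 89.561.
T = 100·t = 8956 K → 9000 K to the nearest 200 K.
M_estimate = 10⁶/9000 = 111.11; M_reference = 10⁶/5600 = 178.57.
ΔM = 111.11 − 178.57 = -67.46 → -67 mireds.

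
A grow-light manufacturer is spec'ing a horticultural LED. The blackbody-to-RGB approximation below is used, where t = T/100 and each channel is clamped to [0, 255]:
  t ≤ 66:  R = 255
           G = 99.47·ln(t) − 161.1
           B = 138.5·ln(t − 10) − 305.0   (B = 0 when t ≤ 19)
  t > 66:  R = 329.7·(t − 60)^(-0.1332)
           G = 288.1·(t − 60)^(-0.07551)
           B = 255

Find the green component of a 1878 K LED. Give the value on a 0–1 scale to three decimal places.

t = 1878/100 = 18.78; the t ≤ 66 branch applies.
G = 99.47·ln 18.78 − 161.1 = 99.47·2.9328 − 161.1 = 130.625.
On a 0–1 scale: 130.625/255 = 0.5123 → 0.512.

0.512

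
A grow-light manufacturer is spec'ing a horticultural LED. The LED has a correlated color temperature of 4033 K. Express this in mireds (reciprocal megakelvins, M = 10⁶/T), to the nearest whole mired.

M = 10⁶ / 4033 = 247.954 → 248 mireds.

248 mireds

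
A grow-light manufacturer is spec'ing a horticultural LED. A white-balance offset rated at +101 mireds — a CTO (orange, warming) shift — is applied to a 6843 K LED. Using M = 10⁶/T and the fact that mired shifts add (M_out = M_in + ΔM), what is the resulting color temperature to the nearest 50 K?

4050 K

M_in = 10⁶/6843 = 146.13 mireds.
M_out = 146.13 + (+101) = 247.13 mireds.
T_out = 10⁶/247.13 = 4046.4 K → 4050 K.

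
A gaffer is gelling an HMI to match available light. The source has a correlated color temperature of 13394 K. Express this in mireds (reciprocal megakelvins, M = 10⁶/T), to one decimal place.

M = 10⁶ / 13394 = 74.660 → 74.7 mireds.

74.7 mireds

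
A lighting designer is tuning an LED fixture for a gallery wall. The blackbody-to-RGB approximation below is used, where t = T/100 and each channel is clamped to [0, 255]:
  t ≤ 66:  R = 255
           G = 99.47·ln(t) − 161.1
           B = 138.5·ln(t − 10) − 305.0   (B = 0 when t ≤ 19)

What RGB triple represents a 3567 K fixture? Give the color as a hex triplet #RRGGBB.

#FFC290

t = 3567/100 = 35.67; the t ≤ 66 branch applies.
R = 255 by definition for t ≤ 66.
G = 99.47·ln 35.67 − 161.1 = 99.47·3.5743 − 161.1 = 194.437.
B = 138.5·ln(35.67 − 10) − 305.0 = 138.5·ln 25.67 − 305.0 = 138.5·3.2453 − 305.0 = 144.477.
Rounded: (255, 194, 144).
In hex: #FFC290.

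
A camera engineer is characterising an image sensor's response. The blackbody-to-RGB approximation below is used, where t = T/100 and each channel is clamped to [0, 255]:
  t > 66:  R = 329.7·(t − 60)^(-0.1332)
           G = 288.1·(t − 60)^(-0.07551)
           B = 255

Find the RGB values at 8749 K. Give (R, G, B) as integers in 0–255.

(212, 224, 255)

t = 8749/100 = 87.49; the t > 66 branch applies.
R = 329.7·(87.49 − 60)^(-0.1332) = 329.7·27.49^(-0.1332) = 329.7·0.64313 = 212.042.
G = 288.1·(87.49 − 60)^(-0.07551) = 288.1·27.49^(-0.07551) = 288.1·0.77862 = 224.322.
B = 255 by definition for t > 66.
Rounded: (212, 224, 255).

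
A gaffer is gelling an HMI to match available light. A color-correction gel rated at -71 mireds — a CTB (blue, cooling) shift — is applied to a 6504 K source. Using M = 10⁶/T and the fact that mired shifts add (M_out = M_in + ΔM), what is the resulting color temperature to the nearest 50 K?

M_in = 10⁶/6504 = 153.75 mireds.
M_out = 153.75 + (-71) = 82.75 mireds.
T_out = 10⁶/82.75 = 12084.4 K → 12100 K.

12100 K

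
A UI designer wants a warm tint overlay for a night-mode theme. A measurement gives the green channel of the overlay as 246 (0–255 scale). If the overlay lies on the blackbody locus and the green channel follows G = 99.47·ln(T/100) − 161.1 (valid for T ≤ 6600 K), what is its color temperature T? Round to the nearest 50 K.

6000 K

ln t = (246 + 161.1) / 99.47 = 4.0927.
t = e^4.0927 = 59.901.
T = 100·t = 5990 K → 6000 K to the nearest 50 K.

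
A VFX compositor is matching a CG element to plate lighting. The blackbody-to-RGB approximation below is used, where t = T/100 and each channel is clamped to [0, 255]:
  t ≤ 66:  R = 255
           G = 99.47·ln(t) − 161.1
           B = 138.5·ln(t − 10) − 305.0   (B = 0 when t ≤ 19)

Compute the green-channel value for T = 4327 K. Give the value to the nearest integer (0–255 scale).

214

t = 4327/100 = 43.27; the t ≤ 66 branch applies.
G = 99.47·ln 43.27 − 161.1 = 99.47·3.7675 − 161.1 = 213.649.
Rounded: 214.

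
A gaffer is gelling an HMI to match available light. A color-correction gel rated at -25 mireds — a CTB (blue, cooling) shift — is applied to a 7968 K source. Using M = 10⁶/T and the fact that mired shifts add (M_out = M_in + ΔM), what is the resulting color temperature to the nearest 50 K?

9950 K

M_in = 10⁶/7968 = 125.50 mireds.
M_out = 125.50 + (-25) = 100.50 mireds.
T_out = 10⁶/100.50 = 9950.0 K → 9950 K.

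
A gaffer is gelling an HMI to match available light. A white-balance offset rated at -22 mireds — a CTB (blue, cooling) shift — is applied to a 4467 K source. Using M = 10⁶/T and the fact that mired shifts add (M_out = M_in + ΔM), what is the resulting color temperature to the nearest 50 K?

M_in = 10⁶/4467 = 223.86 mireds.
M_out = 223.86 + (-22) = 201.86 mireds.
T_out = 10⁶/201.86 = 4953.8 K → 4950 K.

4950 K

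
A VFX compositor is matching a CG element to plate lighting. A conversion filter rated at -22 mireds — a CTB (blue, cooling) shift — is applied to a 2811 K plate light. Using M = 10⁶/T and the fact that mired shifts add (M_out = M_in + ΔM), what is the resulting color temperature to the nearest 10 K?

M_in = 10⁶/2811 = 355.75 mireds.
M_out = 355.75 + (-22) = 333.75 mireds.
T_out = 10⁶/333.75 = 2996.3 K → 3000 K.

3000 K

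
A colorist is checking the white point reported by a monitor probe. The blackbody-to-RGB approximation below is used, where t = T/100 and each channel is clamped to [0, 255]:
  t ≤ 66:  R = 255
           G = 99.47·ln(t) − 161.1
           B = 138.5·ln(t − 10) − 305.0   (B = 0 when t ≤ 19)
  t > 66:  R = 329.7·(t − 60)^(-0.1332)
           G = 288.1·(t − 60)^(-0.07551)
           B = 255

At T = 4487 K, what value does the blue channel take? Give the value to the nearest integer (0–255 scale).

t = 4487/100 = 44.87; the t ≤ 66 branch applies.
B = 138.5·ln(44.87 − 10) − 305.0 = 138.5·ln 34.87 − 305.0 = 138.5·3.5516 − 305.0 = 186.900.
Rounded: 187.

187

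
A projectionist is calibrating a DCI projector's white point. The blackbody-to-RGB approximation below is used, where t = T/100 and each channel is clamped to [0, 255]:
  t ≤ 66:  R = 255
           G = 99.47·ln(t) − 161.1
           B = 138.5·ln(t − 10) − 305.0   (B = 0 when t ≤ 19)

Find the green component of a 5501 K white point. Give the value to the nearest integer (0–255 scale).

238

t = 5501/100 = 55.01; the t ≤ 66 branch applies.
G = 99.47·ln 55.01 − 161.1 = 99.47·4.0075 − 161.1 = 237.528.
Rounded: 238.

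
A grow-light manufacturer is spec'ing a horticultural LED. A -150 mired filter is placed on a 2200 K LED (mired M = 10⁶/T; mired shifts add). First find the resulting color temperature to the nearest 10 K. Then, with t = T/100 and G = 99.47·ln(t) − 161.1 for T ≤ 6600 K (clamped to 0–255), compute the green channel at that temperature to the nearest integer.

M_in = 10⁶/2200 = 454.55; M_out = 454.55 + (-150) = 304.55.
T_out = 10⁶/304.55 = 3283.6 K → 3280 K; t = 32.8.
G = 99.47·ln 32.8 − 161.1 = 99.47·3.4904 − 161.1 = 186.093.
Rounded: 186.

186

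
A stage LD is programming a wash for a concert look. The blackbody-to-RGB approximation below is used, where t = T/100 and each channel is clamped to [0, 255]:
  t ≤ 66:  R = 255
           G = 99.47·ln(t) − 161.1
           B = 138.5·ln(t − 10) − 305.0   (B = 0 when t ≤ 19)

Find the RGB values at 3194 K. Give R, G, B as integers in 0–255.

t = 3194/100 = 31.94; the t ≤ 66 branch applies.
R = 255 by definition for t ≤ 66.
G = 99.47·ln 31.94 − 161.1 = 99.47·3.4639 − 161.1 = 183.450.
B = 138.5·ln(31.94 − 10) − 305.0 = 138.5·ln 21.94 − 305.0 = 138.5·3.0883 − 305.0 = 122.731.
Rounded: (255, 183, 123).

R=255, G=183, B=123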